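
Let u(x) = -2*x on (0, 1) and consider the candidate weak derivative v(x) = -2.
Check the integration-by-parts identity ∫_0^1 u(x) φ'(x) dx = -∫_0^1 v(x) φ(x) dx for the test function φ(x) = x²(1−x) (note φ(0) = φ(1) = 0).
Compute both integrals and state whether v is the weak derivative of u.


LHS = 1/6, RHS = 1/6. Yes, v = u' weakly.

u(x) = -2*x, classical derivative u'(x) = -2.
φ(x) = x²(1−x), so φ'(x) = x*(2 - 3*x).
Note φ(0) = φ(1) = 0, so the boundary term u·φ vanishes.
LHS = ∫_0^1 u(x) φ'(x) dx = ∫_0^1 (6*x^3 - 4*x^2) dx. Term by term:
  ∫_0^1 6*x^3 dx = 3/2;  ∫_0^1 -4*x^2 dx = -4/3.
Sum: 3/2 − 4/3 = 1/6.
So LHS = 1/6.
∫_0^1 v(x) φ(x) dx = ∫_0^1 (2*x^3 - 2*x^2) dx. Term by term:
  ∫_0^1 2*x^3 dx = 1/2;  ∫_0^1 -2*x^2 dx = -2/3.
Sum: 1/2 − 2/3 = -1/6.
So RHS = -∫_0^1 v(x) φ(x) dx = 1/6.
LHS = RHS, so the identity holds for this test φ.
Moreover u is smooth here and v(x) = u'(x) = -2 pointwise, so the identity holds for every test function. Hence v is the weak derivative of u.


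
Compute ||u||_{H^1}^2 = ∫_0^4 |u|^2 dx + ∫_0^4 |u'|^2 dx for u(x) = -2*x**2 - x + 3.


||u||_{H^1}^2 = 18568/15

The H^1 norm (squared) on an interval (0, L) is
  ||u||_{H^1}^2 = ∫_0^L u(x)^2 dx + ∫_0^L u'(x)^2 dx.
Compute u'(x) = -4*x - 1.
Then u(x)^2 = 4*x**4 + 4*x**3 - 11*x**2 - 6*x + 9 and u'(x)^2 = 16*x**2 + 8*x + 1.
Integrate each monomial from 0 to 4 using ∫_0^4 c·x^n dx = c·4^(n+1)/(n+1):
  ∫_0^4 u(x)^2 dx = ∫_0^4 (4*x^4 + 4*x^3 - 11*x^2 - 6*x + 9) dx. Term by term:
    ∫_0^4 4*x^4 dx = 4096/5;  ∫_0^4 4*x^3 dx = 256;  ∫_0^4 -11*x^2 dx = -704/3;
    ∫_0^4 -6*x dx = -48;  ∫_0^4 9 dx = 36.
  Sum: 4096/5 + 256 − 704/3 − 48 + 36 = 12428/15.
  ∫_0^4 u'(x)^2 dx = ∫_0^4 (16*x^2 + 8*x + 1) dx. Term by term:
    ∫_0^4 16*x^2 dx = 1024/3;  ∫_0^4 8*x dx = 64;  ∫_0^4 1 dx = 4.
  Sum: 1024/3 + 64 + 4 = 1228/3.
Adding: ||u||_{H^1}^2 = 12428/15 + 1228/3 = 18568/15.


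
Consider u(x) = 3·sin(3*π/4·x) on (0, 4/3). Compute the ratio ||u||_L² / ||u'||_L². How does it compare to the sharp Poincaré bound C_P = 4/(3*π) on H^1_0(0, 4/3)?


||u||_L² / ||u'||_L² = 4/(3*π) = C_P.

u(x) = 3·sin(3*π/4·x), so u'(x) = 9*π*cos(3*π*x/4)/4.
Writing u(x) = A·sin(kπx/L) with A = 3 and k = 1, use ∫_0^L sin²(kπx/L) dx = L/2 and ∫_0^L cos²(kπx/L) dx = L/2.
u² = 9·sin²(3*π/4·x) and (u')² = 81*π^2/16·cos²(3*π/4·x), and each of sin², cos² integrates to L/2 = 2/3 over (0, 4/3).
∫_0^4/3 u² dx = 6, so ||u||_L² = sqrt(6).
∫_0^4/3 (u')² dx = 27*π^2/8, so ||u'||_L² = 3*sqrt(6)*π/4.
Ratio ||u||_L² / ||u'||_L² = 4/(3*π).
Sharp Poincaré constant on H^1_0(0, 4/3) is C_P = L/π = 4/(3*π), achieved by sin(3*π/4·x).
This is the k = 1 eigenfunction (up to amplitude), so the ratio equals the sharp Poincaré constant exactly.


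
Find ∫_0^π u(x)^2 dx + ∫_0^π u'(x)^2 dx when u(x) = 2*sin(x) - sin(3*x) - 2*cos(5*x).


||u||_{H^1(0,π)}^2 = 61*π

u'(x) = 10*sin(5*x) + 2*cos(x) - 3*cos(3*x).
Expand u² and (u')² and integrate term by term on (0, π), using: for integers n ≥ 1, ∫_0^π sin²(nx) dx = ∫_0^π cos²(nx) dx = π/2; for n ≠ n', ∫_0^π sin(nx)sin(n'x) dx = ∫_0^π cos(nx)cos(n'x) dx = 0; and by product-to-sum, ∫_0^π sin(nx)cos(n'x) dx = ½∫_0^π [sin((n+n')x) + sin((n−n')x)] dx, which is 0 when n+n' is even and 2n/(n²−n'²) when n+n' is odd (it need not vanish on (0, π)).
  u² squared terms: (-1)²·∫sin(3x)² dx = 1·π/2 = π/2;  (-2)²·∫cos(5x)² dx = 4·π/2 = 2*π;  (2)²·∫sin(x)² dx = 4·π/2 = 2*π.
  u² cross terms: 2·(-1)·(-2)·∫sin(3x)·cos(5x) dx = 4·(0) = 0;  2·(-1)·(2)·∫sin(3x)·sin(x) dx = -4·(0) = 0;  2·(-2)·(2)·∫cos(5x)·sin(x) dx = -8·(0) = 0.
  So ∫_0^π u² dx = π/2 + 2*π + 2*π + 0 + 0 + 0 = 9*π/2.
  (u')² squared terms: (-3)²·∫cos(3x)² dx = 9·π/2 = 9*π/2;  (2)²·∫cos(x)² dx = 4·π/2 = 2*π;  (10)²·∫sin(5x)² dx = 100·π/2 = 50*π.
  (u')² cross terms: 2·(-3)·(2)·∫cos(3x)·cos(x) dx = -12·(0) = 0;  2·(-3)·(10)·∫cos(3x)·sin(5x) dx = -60·(0) = 0;  2·(2)·(10)·∫cos(x)·sin(5x) dx = 40·(0) = 0.
  So ∫_0^π (u')² dx = 9*π/2 + 2*π + 50*π + 0 + 0 + 0 = 113*π/2.
||u||_{H^1}^2 = (9*π/2) + (113*π/2) = 61*π.


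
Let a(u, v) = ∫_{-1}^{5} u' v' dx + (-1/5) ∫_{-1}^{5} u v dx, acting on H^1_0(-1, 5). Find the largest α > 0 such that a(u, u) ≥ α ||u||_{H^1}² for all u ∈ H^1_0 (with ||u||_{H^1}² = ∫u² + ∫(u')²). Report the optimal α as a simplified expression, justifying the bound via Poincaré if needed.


α = (-36/5 + π^2)/(π^2 + 36)

Coercivity of a(·,·) on H^1_0(-1, 5) means a(u, u) ≥ α ||u||_{H^1}² for every u ∈ H^1_0.
The interval has length L = 6, and Poincaré/coercivity depend only on L. Here a(u, u) = ∫(u')² + (-1/5)·∫u².
Here c = -1/5 < 0 with |c| < (π/L)² = π^2/36, so coercivity still holds. The condition a(u,u) ≥ α||u||_{H^1}² reads (1−α)∫(u')² ≥ (α−c)∫u². Any admissible α is ≤ 1 (rapidly oscillating u have ∫u²/∫(u')² → 0), and α = 1 would force 0 ≥ (1−c)∫u², impossible since c < 1; so 1−α > 0. By the sharp Poincaré inequality on H^1_0 of an interval of length L, ∫(u')² ≥ (π/L)²∫u² with equality for the first sine mode sin(π(x−x₀)/L) (x₀ the left endpoint), so the inequality holds for all u iff (1−α)(π/L)² ≥ α − c, i.e. α ≤ ((π/L)² + c)/((π/L)² + 1) = (1 + c(L/π)²)/(1 + (L/π)²). (Direct route, valid since c ≤ 0: Poincaré gives c∫u² ≥ c(L/π)²∫(u')², so a(u,u) ≥ (1 + c(L/π)²)∫(u')², while ||u||_{H^1}² ≤ (1 + (L/π)²)∫(u')²; dividing yields the same α.) With (π/L)² = π^2/36 and c = -1/5, the largest admissible constant is α = ((π/L)² + c)/((π/L)² + 1).
Simplifying, α = (-36/5 + π^2)/(π^2 + 36).


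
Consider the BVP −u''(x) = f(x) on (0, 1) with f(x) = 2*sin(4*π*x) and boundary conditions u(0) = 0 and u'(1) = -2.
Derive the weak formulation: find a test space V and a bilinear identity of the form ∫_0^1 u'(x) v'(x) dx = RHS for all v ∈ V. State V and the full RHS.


V = {v ∈ H^1(0, 1) : v(0) = 0} (test functions vanish at x = 0 where u is specified); weak form: ∫_0^1 u'v' dx = ∫_0^1 (2*sin(4*π*x)) v dx − 2·v(1) for all v ∈ V.

Multiply both sides by a test function v and integrate from 0 to 1:
  ∫_0^1 −u''(x) v(x) dx = ∫_0^1 f(x) v(x) dx.
Integrate the LHS by parts once:
  ∫_0^1 −u'' v dx = −[u'(x) v(x)]_0^1 + ∫_0^1 u'(x) v'(x) dx.
Thus ∫_0^1 u'(x) v'(x) dx = ∫_0^1 f(x) v(x) dx + [u'(x) v(x)]_0^1.
Choose V so that boundary terms are either known or forced to vanish.
Mixed BC: u(0) = 0 (Dirichlet) and u'(1) = -2 (Neumann). Define V = {v ∈ H^1(0, 1) : v(0) = 0}. Then [u' v]_0^1 = u'(1)·v(1) − u'(0)·0 = − 2·v(1).
Weak formulation: find u (satisfying any essential BC) such that ∫_0^1 u'(x) v'(x) dx = ∫_0^1 f v dx − 2·v(1) for all v ∈ V (Dirichlet at 0 absorbed into V; Neumann datum at x = 1 contributes the boundary term).
Substituting f(x) = 2*sin(4*π*x), the right-hand side is ∫_0^1 (2*sin(4*π*x)) v dx − 2·v(1).


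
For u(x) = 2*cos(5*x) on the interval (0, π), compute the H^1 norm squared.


||u||_{H^1(0,π)}^2 = 52*π

u'(x) = -10*sin(5*x).
Expand u² and (u')² and integrate term by term on (0, π), using: for integers n ≥ 1, ∫_0^π sin²(nx) dx = ∫_0^π cos²(nx) dx = π/2; for n ≠ n', ∫_0^π sin(nx)sin(n'x) dx = ∫_0^π cos(nx)cos(n'x) dx = 0; and by product-to-sum, ∫_0^π sin(nx)cos(n'x) dx = ½∫_0^π [sin((n+n')x) + sin((n−n')x)] dx, which is 0 when n+n' is even and 2n/(n²−n'²) when n+n' is odd (it need not vanish on (0, π)).
  u² squared terms: (2)²·∫cos(5x)² dx = 4·π/2 = 2*π.
  So ∫_0^π u² dx = 2*π.
  (u')² squared terms: (-10)²·∫sin(5x)² dx = 100·π/2 = 50*π.
  So ∫_0^π (u')² dx = 50*π.
||u||_{H^1}^2 = (2*π) + (50*π) = 52*π.


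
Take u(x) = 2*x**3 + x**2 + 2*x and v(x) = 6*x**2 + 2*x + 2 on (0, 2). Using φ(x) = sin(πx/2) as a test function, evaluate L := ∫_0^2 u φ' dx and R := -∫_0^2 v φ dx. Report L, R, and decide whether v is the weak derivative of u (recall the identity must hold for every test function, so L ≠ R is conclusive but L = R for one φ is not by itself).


LHS = -64/π + 192/π^3, RHS = -64/π + 192/π^3. Yes, v = u' weakly.

u(x) = 2*x**3 + x**2 + 2*x, classical derivative u'(x) = 6*x**2 + 2*x + 2.
φ(x) = sin(πx/2), so φ'(x) = π*cos(π*x/2)/2.
Note φ(0) = φ(2) = 0, so the boundary term u·φ vanishes.
LHS = ∫_0^2 u(x) φ'(x) dx = ∫_0^2 (π*x^3*cos(π*x/2) + π*x^2*cos(π*x/2)/2 + π*x*cos(π*x/2)) dx. Term by term:
  ∫_0^2 π*x*cos(π*x/2) dx = -8/π;  ∫_0^2 π*x^3*cos(π*x/2) dx = -48/π + 192/π^3;  ∫_0^2 π*x^2*cos(π*x/2)/2 dx = -8/π.
Sum: -8/π + -48/π + 192/π^3 − 8/π = -64/π + 192/π^3.
So LHS = -64/π + 192/π^3.
∫_0^2 v(x) φ(x) dx = ∫_0^2 (6*x^2*sin(π*x/2) + 2*x*sin(π*x/2) + 2*sin(π*x/2)) dx. Term by term:
  ∫_0^2 2*sin(π*x/2) dx = 8/π;  ∫_0^2 2*x*sin(π*x/2) dx = 8/π;  ∫_0^2 6*x^2*sin(π*x/2) dx = -192/π^3 + 48/π.
Sum: 8/π + 8/π + -192/π^3 + 48/π = -192/π^3 + 64/π.
So RHS = -∫_0^2 v(x) φ(x) dx = -64/π + 192/π^3.
LHS = RHS, so the identity holds for this test φ.
Moreover u is smooth here and v(x) = u'(x) = 6*x**2 + 2*x + 2 pointwise, so the identity holds for every test function. Hence v is the weak derivative of u.


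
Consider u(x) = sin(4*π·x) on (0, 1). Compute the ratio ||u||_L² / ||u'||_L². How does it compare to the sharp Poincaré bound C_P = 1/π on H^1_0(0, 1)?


||u||_L² / ||u'||_L² = 1/(4*π) < C_P = 1/π.

u(x) = sin(4*π·x), so u'(x) = 4*π*cos(4*π*x).
Writing u(x) = A·sin(kπx/L) with A = 1 and k = 4, use ∫_0^L sin²(kπx/L) dx = L/2 and ∫_0^L cos²(kπx/L) dx = L/2.
u² = 1·sin²(4*π·x) and (u')² = 16*π^2·cos²(4*π·x), and each of sin², cos² integrates to L/2 = 1/2 over (0, 1).
∫_0^1 u² dx = 1/2, so ||u||_L² = sqrt(2)/2.
∫_0^1 (u')² dx = 8*π^2, so ||u'||_L² = 2*sqrt(2)*π.
Ratio ||u||_L² / ||u'||_L² = 1/(4*π).
Sharp Poincaré constant on H^1_0(0, 1) is C_P = L/π = 1/π, achieved by sin(π·x).
This is the k = 4 harmonic; the ratio L/(kπ) is strictly less than C_P = L/π, consistent with the sharp inequality ||u||_L² ≤ C_P ||u'||_L².


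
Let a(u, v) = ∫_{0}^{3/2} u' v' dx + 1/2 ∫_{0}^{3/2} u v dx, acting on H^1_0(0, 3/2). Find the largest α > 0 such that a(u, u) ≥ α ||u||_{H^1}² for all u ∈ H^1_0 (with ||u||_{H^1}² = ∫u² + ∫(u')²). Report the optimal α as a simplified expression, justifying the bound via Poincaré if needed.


α = (9 + 8*π^2)/(2*(9 + 4*π^2))

Coercivity of a(·,·) on H^1_0(0, 3/2) means a(u, u) ≥ α ||u||_{H^1}² for every u ∈ H^1_0.
The interval has length L = 3/2, and Poincaré/coercivity depend only on L. Here a(u, u) = ∫(u')² + (1/2)·∫u².
Here 0 < c = 1/2 < 1. The condition a(u,u) ≥ α||u||_{H^1}² reads (1−α)∫(u')² ≥ (α−c)∫u². Any admissible α is ≤ 1 (rapidly oscillating u have ∫u²/∫(u')² → 0), and α = 1 would force 0 ≥ (1−c)∫u², impossible since c < 1; so 1−α > 0. By the sharp Poincaré inequality on H^1_0 of an interval of length L, ∫(u')² ≥ (π/L)²∫u² with equality for the first sine mode sin(π(x−x₀)/L) (x₀ the left endpoint), so the inequality holds for all u iff (1−α)(π/L)² ≥ α − c, i.e. α ≤ ((π/L)² + c)/((π/L)² + 1) = (1 + c(L/π)²)/(1 + (L/π)²). With (π/L)² = 4*π^2/9 and c = 1/2, the largest admissible constant is α = ((π/L)² + c)/((π/L)² + 1).
Simplifying, α = (9 + 8*π^2)/(2*(9 + 4*π^2)).


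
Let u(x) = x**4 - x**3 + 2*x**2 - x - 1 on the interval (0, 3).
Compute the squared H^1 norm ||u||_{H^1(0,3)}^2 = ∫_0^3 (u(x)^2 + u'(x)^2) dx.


||u||_{H^1}^2 = 20445/4

The H^1 norm (squared) on an interval (0, L) is
  ||u||_{H^1}^2 = ∫_0^L u(x)^2 dx + ∫_0^L u'(x)^2 dx.
Compute u'(x) = 4*x**3 - 3*x**2 + 4*x - 1.
Then u(x)^2 = x**8 - 2*x**7 + 5*x**6 - 6*x**5 + 4*x**4 - 2*x**3 - 3*x**2 + 2*x + 1 and u'(x)^2 = 16*x**6 - 24*x**5 + 41*x**4 - 32*x**3 + 22*x**2 - 8*x + 1.
Integrate each monomial from 0 to 3 using ∫_0^3 c·x^n dx = c·3^(n+1)/(n+1):
  ∫_0^3 u(x)^2 dx = ∫_0^3 (x^8 - 2*x^7 + 5*x^6 - 6*x^5 + 4*x^4 - 2*x^3 - 3*x^2 + 2*x + 1) dx. Term by term:
    ∫_0^3 x^8 dx = 2187;  ∫_0^3 -2*x^7 dx = -6561/4;  ∫_0^3 5*x^6 dx = 10935/7;
    ∫_0^3 -6*x^5 dx = -729;  ∫_0^3 4*x^4 dx = 972/5;  ∫_0^3 -2*x^3 dx = -81/2;
    ∫_0^3 -3*x^2 dx = -27;  ∫_0^3 2*x dx = 9;  ∫_0^3 1 dx = 3.
  Sum: 2187 − 6561/4 + 10935/7 − 729 + 972/5 − 81/2 − 27 + 9 + 3 = 212631/140.
  ∫_0^3 u'(x)^2 dx = ∫_0^3 (16*x^6 - 24*x^5 + 41*x^4 - 32*x^3 + 22*x^2 - 8*x + 1) dx. Term by term:
    ∫_0^3 16*x^6 dx = 34992/7;  ∫_0^3 -24*x^5 dx = -2916;  ∫_0^3 41*x^4 dx = 9963/5;
    ∫_0^3 -32*x^3 dx = -648;  ∫_0^3 22*x^2 dx = 198;  ∫_0^3 -8*x dx = -36;
    ∫_0^3 1 dx = 3.
  Sum: 34992/7 − 2916 + 9963/5 − 648 + 198 − 36 + 3 = 125736/35.
Adding: ||u||_{H^1}^2 = 212631/140 + 125736/35 = 20445/4.


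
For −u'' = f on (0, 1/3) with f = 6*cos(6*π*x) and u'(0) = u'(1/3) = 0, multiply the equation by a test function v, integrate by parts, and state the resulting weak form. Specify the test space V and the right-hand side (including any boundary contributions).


V = H^1(0, 1/3) (no boundary constraint on v; u is determined up to an additive constant); weak form: ∫_0^1/3 u'v' dx = ∫_0^1/3 (6*cos(6*π*x)) v dx for all v ∈ V.

Multiply both sides by a test function v and integrate from 0 to 1/3:
  ∫_0^1/3 −u''(x) v(x) dx = ∫_0^1/3 f(x) v(x) dx.
Integrate the LHS by parts once:
  ∫_0^1/3 −u'' v dx = −[u'(x) v(x)]_0^1/3 + ∫_0^1/3 u'(x) v'(x) dx.
Thus ∫_0^1/3 u'(x) v'(x) dx = ∫_0^1/3 f(x) v(x) dx + [u'(x) v(x)]_0^1/3.
Choose V so that boundary terms are either known or forced to vanish.
u has homogeneous Neumann: u'(0) = u'(1/3) = 0. So [u' v]_0^1/3 = 0·v(1/3) − 0·v(0) = 0 for any v; take V = H^1(0, 1/3).
Weak formulation: find u (satisfying any essential BC) such that ∫_0^1/3 u'(x) v'(x) dx = ∫_0^1/3 f v dx for all v ∈ V (homogeneous Neumann, so boundary terms vanish).
Substituting f(x) = 6*cos(6*π*x), the right-hand side is ∫_0^1/3 (6*cos(6*π*x)) v dx.
Compatibility check (pure Neumann): taking v ≡ 1 ∈ V gives 0 = ∫_0^1/3 f dx + (0) − (0), i.e. ∫_0^1/3 f dx must equal u'(0) − u'(1/3) = 0. Indeed ∫_0^1/3 (6*cos(6*π*x)) dx = 0, so the data are compatible. The solution is then unique only up to an additive constant (fix it e.g. by requiring ∫_0^1/3 u dx = 0).


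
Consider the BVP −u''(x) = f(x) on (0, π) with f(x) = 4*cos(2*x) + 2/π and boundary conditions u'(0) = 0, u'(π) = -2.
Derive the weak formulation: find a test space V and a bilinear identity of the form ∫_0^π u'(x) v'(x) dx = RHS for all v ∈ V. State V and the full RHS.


V = H^1(0, π) (v unrestricted at boundary; u is determined up to an additive constant); weak form: ∫_0^π u'v' dx = ∫_0^π (4*cos(2*x) + 2/π) v dx − 2·v(π) for all v ∈ V.

Multiply both sides by a test function v and integrate from 0 to π:
  ∫_0^π −u''(x) v(x) dx = ∫_0^π f(x) v(x) dx.
Integrate the LHS by parts once:
  ∫_0^π −u'' v dx = −[u'(x) v(x)]_0^π + ∫_0^π u'(x) v'(x) dx.
Thus ∫_0^π u'(x) v'(x) dx = ∫_0^π f(x) v(x) dx + [u'(x) v(x)]_0^π.
Choose V so that boundary terms are either known or forced to vanish.
u has inhomogeneous Neumann u'(0) = 0, u'(π) = -2. [u' v]_0^π = (-2)·v(π) − (0)·v(0) = − 2·v(π). Take V = H^1(0, π); boundary term becomes part of RHS.
Weak formulation: find u (satisfying any essential BC) such that ∫_0^π u'(x) v'(x) dx = ∫_0^π f v dx − 2·v(π) for all v ∈ V (Neumann data are natural BCs: they enter the RHS as boundary terms).
Substituting f(x) = 4*cos(2*x) + 2/π, the right-hand side is ∫_0^π (4*cos(2*x) + 2/π) v dx − 2·v(π).
Compatibility check (pure Neumann): taking v ≡ 1 ∈ V gives 0 = ∫_0^π f dx + (-2) − (0), i.e. ∫_0^π f dx must equal u'(0) − u'(π) = 2. Indeed ∫_0^π (4*cos(2*x) + 2/π) dx = 2, so the data are compatible. The solution is then unique only up to an additive constant (fix it e.g. by requiring ∫_0^π u dx = 0).


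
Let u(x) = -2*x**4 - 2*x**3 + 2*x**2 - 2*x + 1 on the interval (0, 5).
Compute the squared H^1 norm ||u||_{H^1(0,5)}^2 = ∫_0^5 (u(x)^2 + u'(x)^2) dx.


||u||_{H^1}^2 = 136283075/63

The H^1 norm (squared) on an interval (0, L) is
  ||u||_{H^1}^2 = ∫_0^L u(x)^2 dx + ∫_0^L u'(x)^2 dx.
Compute u'(x) = -8*x**3 - 6*x**2 + 4*x - 2.
Then u(x)^2 = 4*x**8 + 8*x**7 - 4*x**6 + 8*x**4 - 12*x**3 + 8*x**2 - 4*x + 1 and u'(x)^2 = 64*x**6 + 96*x**5 - 28*x**4 - 16*x**3 + 40*x**2 - 16*x + 4.
Integrate each monomial from 0 to 5 using ∫_0^5 c·x^n dx = c·5^(n+1)/(n+1):
  ∫_0^5 u(x)^2 dx = ∫_0^5 (4*x^8 + 8*x^7 - 4*x^6 + 8*x^4 - 12*x^3 + 8*x^2 - 4*x + 1) dx. Term by term:
    ∫_0^5 4*x^8 dx = 7812500/9;  ∫_0^5 8*x^7 dx = 390625;  ∫_0^5 -4*x^6 dx = -312500/7;
    ∫_0^5 8*x^4 dx = 5000;  ∫_0^5 -12*x^3 dx = -1875;  ∫_0^5 8*x^2 dx = 1000/3;
    ∫_0^5 -4*x dx = -50;  ∫_0^5 1 dx = 5.
  Sum: 7812500/9 + 390625 − 312500/7 + 5000 − 1875 + 1000/3 − 50 + 5 = 76699415/63.
  ∫_0^5 u'(x)^2 dx = ∫_0^5 (64*x^6 + 96*x^5 - 28*x^4 - 16*x^3 + 40*x^2 - 16*x + 4) dx. Term by term:
    ∫_0^5 64*x^6 dx = 5000000/7;  ∫_0^5 96*x^5 dx = 250000;  ∫_0^5 -28*x^4 dx = -17500;
    ∫_0^5 -16*x^3 dx = -2500;  ∫_0^5 40*x^2 dx = 5000/3;  ∫_0^5 -16*x dx = -200;
    ∫_0^5 4 dx = 20.
  Sum: 5000000/7 + 250000 − 17500 − 2500 + 5000/3 − 200 + 20 = 19861220/21.
Adding: ||u||_{H^1}^2 = 76699415/63 + 19861220/21 = 136283075/63.


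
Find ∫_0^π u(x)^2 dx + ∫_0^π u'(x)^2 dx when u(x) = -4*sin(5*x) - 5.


||u||_{H^1(0,π)}^2 = 16 + 233*π

u'(x) = -20*cos(5*x).
Expand u² and (u')² and integrate term by term on (0, π), using: for integers n ≥ 1, ∫_0^π sin²(nx) dx = ∫_0^π cos²(nx) dx = π/2; for n ≠ n', ∫_0^π sin(nx)sin(n'x) dx = ∫_0^π cos(nx)cos(n'x) dx = 0; and by product-to-sum, ∫_0^π sin(nx)cos(n'x) dx = ½∫_0^π [sin((n+n')x) + sin((n−n')x)] dx, which is 0 when n+n' is even and 2n/(n²−n'²) when n+n' is odd (it need not vanish on (0, π)). For the constant mode: ∫_0^π 1 dx = π, ∫_0^π cos(nx) dx = 0, ∫_0^π sin(nx) dx = (1−(−1)^n)/n.
  u² squared terms: (-5)²·∫1 dx = 25·π = 25*π;  (-4)²·∫sin(5x)² dx = 16·π/2 = 8*π.
  u² cross terms: 2·(-5)·(-4)·∫1·sin(5x) dx = 40·(2/5) = 16.
  So ∫_0^π u² dx = 25*π + 8*π + 16 = 16 + 33*π.
  (u')² squared terms: (-20)²·∫cos(5x)² dx = 400·π/2 = 200*π.
  So ∫_0^π (u')² dx = 200*π.
||u||_{H^1}^2 = (16 + 33*π) + (200*π) = 16 + 233*π.


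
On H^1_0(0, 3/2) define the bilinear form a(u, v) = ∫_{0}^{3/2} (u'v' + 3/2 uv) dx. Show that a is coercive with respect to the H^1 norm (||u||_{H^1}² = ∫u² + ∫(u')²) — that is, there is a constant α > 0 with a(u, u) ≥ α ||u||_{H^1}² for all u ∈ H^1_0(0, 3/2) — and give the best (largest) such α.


α = 1

Coercivity of a(·,·) on H^1_0(0, 3/2) means a(u, u) ≥ α ||u||_{H^1}² for every u ∈ H^1_0.
The interval has length L = 3/2, and Poincaré/coercivity depend only on L. Here a(u, u) = ∫(u')² + (3/2)·∫u².
Here c = 3/2 ≥ 1, so a(u,u) = ∫(u')² + c∫u² ≥ ∫(u')² + ∫u² = ||u||_{H^1}², i.e. α = 1 works. No larger α is possible: a(u,u) ≥ α||u||_{H^1}² means (1−α)∫(u')² ≥ (α−c)∫u², and for the modes u_n = sin(nπ(x−x₀)/L) (x₀ the left endpoint) one has ∫u_n²/∫(u_n')² = (L/(nπ))² → 0, so a(u_n,u_n)/||u_n||_{H^1}² → 1. Hence the optimal constant is α = 1.
Therefore α = 1.


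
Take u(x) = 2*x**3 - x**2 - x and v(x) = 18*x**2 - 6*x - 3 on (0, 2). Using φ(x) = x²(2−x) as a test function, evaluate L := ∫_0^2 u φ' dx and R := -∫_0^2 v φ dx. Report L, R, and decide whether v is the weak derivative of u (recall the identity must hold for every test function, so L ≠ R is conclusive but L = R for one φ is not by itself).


LHS = -124/15, RHS = -124/5. No, v is not the weak derivative of u.

u(x) = 2*x**3 - x**2 - x, classical derivative u'(x) = 6*x**2 - 2*x - 1.
φ(x) = x²(2−x), so φ'(x) = x*(4 - 3*x).
Note φ(0) = φ(2) = 0, so the boundary term u·φ vanishes.
LHS = ∫_0^2 u(x) φ'(x) dx = ∫_0^2 (-6*x^5 + 11*x^4 - x^3 - 4*x^2) dx. Term by term:
  ∫_0^2 -6*x^5 dx = -64;  ∫_0^2 11*x^4 dx = 352/5;  ∫_0^2 -x^3 dx = -4;
  ∫_0^2 -4*x^2 dx = -32/3.
Sum: -64 + 352/5 − 4 − 32/3 = -124/15.
So LHS = -124/15.
∫_0^2 v(x) φ(x) dx = ∫_0^2 (-18*x^5 + 42*x^4 - 9*x^3 - 6*x^2) dx. Term by term:
  ∫_0^2 -18*x^5 dx = -192;  ∫_0^2 42*x^4 dx = 1344/5;  ∫_0^2 -9*x^3 dx = -36;
  ∫_0^2 -6*x^2 dx = -16.
Sum: -192 + 1344/5 − 36 − 16 = 124/5.
So RHS = -∫_0^2 v(x) φ(x) dx = -124/5.
LHS − RHS = 248/15 ≠ 0, so the identity fails.
(For a valid weak derivative the identity must hold for EVERY test function, in particular this one. The failure shows v is NOT the weak derivative of u.)
Correct weak derivative would be u'(x) = 6*x**2 - 2*x - 1.


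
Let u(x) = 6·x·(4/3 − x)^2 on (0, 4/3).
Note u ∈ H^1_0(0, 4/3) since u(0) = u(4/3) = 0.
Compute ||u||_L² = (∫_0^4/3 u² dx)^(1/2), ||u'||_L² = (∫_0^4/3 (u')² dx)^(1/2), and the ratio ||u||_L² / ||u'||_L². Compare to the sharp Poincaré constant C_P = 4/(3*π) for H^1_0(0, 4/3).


||u||_L² / ||u'||_L² = 2*sqrt(14)/21 < C_P = 4/(3*π).

u(x) = 6·x·(4/3 − x)^2, so u'(x) = 2*(x - 4/3)*(9*x - 4).
u(x) = 6·x·(4/3 − x)^2 vanishes at x = 0 and x = 4/3, so u ∈ H^1_0(0, 4/3). Differentiate via the product rule and integrate the resulting polynomials term by term.
  ∫_0^4/3 u² dx = ∫_0^4/3 (36*x^6 - 192*x^5 + 384*x^4 - 1024*x^3/3 + 1024*x^2/9) dx. Term by term:
    ∫_0^4/3 36*x^6 dx = 65536/1701;  ∫_0^4/3 -192*x^5 dx = -131072/729;  ∫_0^4/3 384*x^4 dx = 131072/405;
    ∫_0^4/3 -1024*x^3/3 dx = -65536/243;  ∫_0^4/3 1024*x^2/9 dx = 65536/729.
  Sum: 65536/1701 − 131072/729 + 131072/405 − 65536/243 + 65536/729 = 65536/25515.
  ∫_0^4/3 (u')² dx = ∫_0^4/3 (324*x^4 - 1152*x^3 + 1408*x^2 - 2048*x/3 + 1024/9) dx. Term by term:
    ∫_0^4/3 324*x^4 dx = 4096/15;  ∫_0^4/3 -1152*x^3 dx = -8192/9;  ∫_0^4/3 1408*x^2 dx = 90112/81;
    ∫_0^4/3 -2048*x/3 dx = -16384/27;  ∫_0^4/3 1024/9 dx = 4096/27.
  Sum: 4096/15 − 8192/9 + 90112/81 − 16384/27 + 4096/27 = 8192/405.
∫_0^4/3 u² dx = 65536/25515, so ||u||_L² = 256*sqrt(35)/945.
∫_0^4/3 (u')² dx = 8192/405, so ||u'||_L² = 64*sqrt(10)/45.
Ratio ||u||_L² / ||u'||_L² = 2*sqrt(14)/21.
Sharp Poincaré constant on H^1_0(0, 4/3) is C_P = L/π = 4/(3*π), achieved by sin(3*π/4·x).
A polynomial bump cannot attain the sharp Poincaré constant (only the first sine eigenfunction does), so the ratio is strictly less than C_P, consistent with ||u||_L² ≤ C_P ||u'||_L².


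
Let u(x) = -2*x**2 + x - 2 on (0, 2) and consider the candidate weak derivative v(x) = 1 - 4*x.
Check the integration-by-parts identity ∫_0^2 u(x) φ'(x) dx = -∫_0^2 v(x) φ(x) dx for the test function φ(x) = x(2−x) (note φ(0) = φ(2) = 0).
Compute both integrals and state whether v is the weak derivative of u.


LHS = 4, RHS = 4. Yes, v = u' weakly.

u(x) = -2*x**2 + x - 2, classical derivative u'(x) = 1 - 4*x.
φ(x) = x(2−x), so φ'(x) = 2 - 2*x.
Note φ(0) = φ(2) = 0, so the boundary term u·φ vanishes.
LHS = ∫_0^2 u(x) φ'(x) dx = ∫_0^2 (4*x^3 - 6*x^2 + 6*x - 4) dx. Term by term:
  ∫_0^2 4*x^3 dx = 16;  ∫_0^2 -6*x^2 dx = -16;  ∫_0^2 6*x dx = 12;
  ∫_0^2 -4 dx = -8.
Sum: 16 − 16 + 12 − 8 = 4.
So LHS = 4.
∫_0^2 v(x) φ(x) dx = ∫_0^2 (4*x^3 - 9*x^2 + 2*x) dx. Term by term:
  ∫_0^2 4*x^3 dx = 16;  ∫_0^2 -9*x^2 dx = -24;  ∫_0^2 2*x dx = 4.
Sum: 16 − 24 + 4 = -4.
So RHS = -∫_0^2 v(x) φ(x) dx = 4.
LHS = RHS, so the identity holds for this test φ.
Moreover u is smooth here and v(x) = u'(x) = 1 - 4*x pointwise, so the identity holds for every test function. Hence v is the weak derivative of u.


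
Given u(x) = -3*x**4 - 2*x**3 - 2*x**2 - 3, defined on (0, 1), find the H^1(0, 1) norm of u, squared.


||u||_{H^1}^2 = 24113/210

The H^1 norm (squared) on an interval (0, L) is
  ||u||_{H^1}^2 = ∫_0^L u(x)^2 dx + ∫_0^L u'(x)^2 dx.
Compute u'(x) = -12*x**3 - 6*x**2 - 4*x.
Then u(x)^2 = 9*x**8 + 12*x**7 + 16*x**6 + 8*x**5 + 22*x**4 + 12*x**3 + 12*x**2 + 9 and u'(x)^2 = 144*x**6 + 144*x**5 + 132*x**4 + 48*x**3 + 16*x**2.
Integrate each monomial from 0 to 1 using ∫_0^1 c·x^n dx = c·1^(n+1)/(n+1):
  ∫_0^1 u(x)^2 dx = ∫_0^1 (9*x^8 + 12*x^7 + 16*x^6 + 8*x^5 + 22*x^4 + 12*x^3 + 12*x^2 + 9) dx. Term by term:
    ∫_0^1 9*x^8 dx = 1;  ∫_0^1 12*x^7 dx = 3/2;  ∫_0^1 16*x^6 dx = 16/7;
    ∫_0^1 8*x^5 dx = 4/3;  ∫_0^1 22*x^4 dx = 22/5;  ∫_0^1 12*x^3 dx = 3;
    ∫_0^1 12*x^2 dx = 4;  ∫_0^1 9 dx = 9.
  Sum: 1 + 3/2 + 16/7 + 4/3 + 22/5 + 3 + 4 + 9 = 5569/210.
  ∫_0^1 u'(x)^2 dx = ∫_0^1 (144*x^6 + 144*x^5 + 132*x^4 + 48*x^3 + 16*x^2) dx. Term by term:
    ∫_0^1 144*x^6 dx = 144/7;  ∫_0^1 144*x^5 dx = 24;  ∫_0^1 132*x^4 dx = 132/5;
    ∫_0^1 48*x^3 dx = 12;  ∫_0^1 16*x^2 dx = 16/3.
  Sum: 144/7 + 24 + 132/5 + 12 + 16/3 = 9272/105.
Adding: ||u||_{H^1}^2 = 5569/210 + 9272/105 = 24113/210.


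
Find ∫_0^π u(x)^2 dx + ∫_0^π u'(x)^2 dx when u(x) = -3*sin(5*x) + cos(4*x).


||u||_{H^1(0,π)}^2 = -340/3 + 251*π/2

u'(x) = -4*sin(4*x) - 15*cos(5*x).
Expand u² and (u')² and integrate term by term on (0, π), using: for integers n ≥ 1, ∫_0^π sin²(nx) dx = ∫_0^π cos²(nx) dx = π/2; for n ≠ n', ∫_0^π sin(nx)sin(n'x) dx = ∫_0^π cos(nx)cos(n'x) dx = 0; and by product-to-sum, ∫_0^π sin(nx)cos(n'x) dx = ½∫_0^π [sin((n+n')x) + sin((n−n')x)] dx, which is 0 when n+n' is even and 2n/(n²−n'²) when n+n' is odd (it need not vanish on (0, π)).
  u² squared terms: (-3)²·∫sin(5x)² dx = 9·π/2 = 9*π/2;  (1)²·∫cos(4x)² dx = 1·π/2 = π/2.
  u² cross terms: 2·(-3)·(1)·∫sin(5x)·cos(4x) dx = -6·(10/9) = -20/3.
  So ∫_0^π u² dx = 9*π/2 + π/2 − 20/3 = -20/3 + 5*π.
  (u')² squared terms: (-15)²·∫cos(5x)² dx = 225·π/2 = 225*π/2;  (-4)²·∫sin(4x)² dx = 16·π/2 = 8*π.
  (u')² cross terms: 2·(-15)·(-4)·∫cos(5x)·sin(4x) dx = 120·(-8/9) = -320/3.
  So ∫_0^π (u')² dx = 225*π/2 + 8*π − 320/3 = -320/3 + 241*π/2.
||u||_{H^1}^2 = (-20/3 + 5*π) + (-320/3 + 241*π/2) = -340/3 + 251*π/2.


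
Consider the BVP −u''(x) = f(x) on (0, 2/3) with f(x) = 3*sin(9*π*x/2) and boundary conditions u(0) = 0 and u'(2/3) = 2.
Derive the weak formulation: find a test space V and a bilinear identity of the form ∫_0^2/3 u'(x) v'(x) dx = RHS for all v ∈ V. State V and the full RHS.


V = {v ∈ H^1(0, 2/3) : v(0) = 0} (test functions vanish at x = 0 where u is specified); weak form: ∫_0^2/3 u'v' dx = ∫_0^2/3 (3*sin(9*π*x/2)) v dx + 2·v(2/3) for all v ∈ V.

Multiply both sides by a test function v and integrate from 0 to 2/3:
  ∫_0^2/3 −u''(x) v(x) dx = ∫_0^2/3 f(x) v(x) dx.
Integrate the LHS by parts once:
  ∫_0^2/3 −u'' v dx = −[u'(x) v(x)]_0^2/3 + ∫_0^2/3 u'(x) v'(x) dx.
Thus ∫_0^2/3 u'(x) v'(x) dx = ∫_0^2/3 f(x) v(x) dx + [u'(x) v(x)]_0^2/3.
Choose V so that boundary terms are either known or forced to vanish.
Mixed BC: u(0) = 0 (Dirichlet) and u'(2/3) = 2 (Neumann). Define V = {v ∈ H^1(0, 2/3) : v(0) = 0}. Then [u' v]_0^2/3 = u'(2/3)·v(2/3) − u'(0)·0 = 2·v(2/3).
Weak formulation: find u (satisfying any essential BC) such that ∫_0^2/3 u'(x) v'(x) dx = ∫_0^2/3 f v dx + 2·v(2/3) for all v ∈ V (Dirichlet at 0 absorbed into V; Neumann datum at x = 2/3 contributes the boundary term).
Substituting f(x) = 3*sin(9*π*x/2), the right-hand side is ∫_0^2/3 (3*sin(9*π*x/2)) v dx + 2·v(2/3).


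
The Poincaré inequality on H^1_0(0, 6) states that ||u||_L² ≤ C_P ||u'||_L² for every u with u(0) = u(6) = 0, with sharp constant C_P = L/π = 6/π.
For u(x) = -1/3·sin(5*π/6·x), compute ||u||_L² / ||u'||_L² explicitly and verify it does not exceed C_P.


||u||_L² / ||u'||_L² = 6/(5*π) < C_P = 6/π.

u(x) = -1/3·sin(5*π/6·x), so u'(x) = -5*π*cos(5*π*x/6)/18.
Writing u(x) = A·sin(kπx/L) with A = -1/3 and k = 5, use ∫_0^L sin²(kπx/L) dx = L/2 and ∫_0^L cos²(kπx/L) dx = L/2.
u² = 1/9·sin²(5*π/6·x) and (u')² = 25*π^2/324·cos²(5*π/6·x), and each of sin², cos² integrates to L/2 = 3 over (0, 6).
∫_0^6 u² dx = 1/3, so ||u||_L² = sqrt(3)/3.
∫_0^6 (u')² dx = 25*π^2/108, so ||u'||_L² = 5*sqrt(3)*π/18.
Ratio ||u||_L² / ||u'||_L² = 6/(5*π).
Sharp Poincaré constant on H^1_0(0, 6) is C_P = L/π = 6/π, achieved by sin(π/6·x).
This is the k = 5 harmonic; the ratio L/(kπ) is strictly less than C_P = L/π, consistent with the sharp inequality ||u||_L² ≤ C_P ||u'||_L².


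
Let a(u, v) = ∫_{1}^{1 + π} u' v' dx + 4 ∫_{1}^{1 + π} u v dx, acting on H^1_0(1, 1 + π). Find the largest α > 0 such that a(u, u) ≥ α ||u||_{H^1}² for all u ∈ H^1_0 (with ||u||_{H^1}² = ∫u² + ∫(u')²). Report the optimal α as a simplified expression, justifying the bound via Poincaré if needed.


α = 1

Coercivity of a(·,·) on H^1_0(1, 1 + π) means a(u, u) ≥ α ||u||_{H^1}² for every u ∈ H^1_0.
The interval has length L = π, and Poincaré/coercivity depend only on L. Here a(u, u) = ∫(u')² + (4)·∫u².
Here c = 4 ≥ 1, so a(u,u) = ∫(u')² + c∫u² ≥ ∫(u')² + ∫u² = ||u||_{H^1}², i.e. α = 1 works. No larger α is possible: a(u,u) ≥ α||u||_{H^1}² means (1−α)∫(u')² ≥ (α−c)∫u², and for the modes u_n = sin(nπ(x−x₀)/L) (x₀ the left endpoint) one has ∫u_n²/∫(u_n')² = (L/(nπ))² → 0, so a(u_n,u_n)/||u_n||_{H^1}² → 1. Hence the optimal constant is α = 1.
Therefore α = 1.


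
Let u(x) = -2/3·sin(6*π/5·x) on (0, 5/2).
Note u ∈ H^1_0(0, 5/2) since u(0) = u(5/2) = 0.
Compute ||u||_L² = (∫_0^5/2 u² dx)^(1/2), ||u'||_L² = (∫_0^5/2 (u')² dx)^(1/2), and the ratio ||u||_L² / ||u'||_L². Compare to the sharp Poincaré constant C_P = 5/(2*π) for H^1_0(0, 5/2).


||u||_L² / ||u'||_L² = 5/(6*π) < C_P = 5/(2*π).

u(x) = -2/3·sin(6*π/5·x), so u'(x) = -4*π*cos(6*π*x/5)/5.
Writing u(x) = A·sin(kπx/L) with A = -2/3 and k = 3, use ∫_0^L sin²(kπx/L) dx = L/2 and ∫_0^L cos²(kπx/L) dx = L/2.
u² = 4/9·sin²(6*π/5·x) and (u')² = 16*π^2/25·cos²(6*π/5·x), and each of sin², cos² integrates to L/2 = 5/4 over (0, 5/2).
∫_0^5/2 u² dx = 5/9, so ||u||_L² = sqrt(5)/3.
∫_0^5/2 (u')² dx = 4*π^2/5, so ||u'||_L² = 2*sqrt(5)*π/5.
Ratio ||u||_L² / ||u'||_L² = 5/(6*π).
Sharp Poincaré constant on H^1_0(0, 5/2) is C_P = L/π = 5/(2*π), achieved by sin(2*π/5·x).
This is the k = 3 harmonic; the ratio L/(kπ) is strictly less than C_P = L/π, consistent with the sharp inequality ||u||_L² ≤ C_P ||u'||_L².


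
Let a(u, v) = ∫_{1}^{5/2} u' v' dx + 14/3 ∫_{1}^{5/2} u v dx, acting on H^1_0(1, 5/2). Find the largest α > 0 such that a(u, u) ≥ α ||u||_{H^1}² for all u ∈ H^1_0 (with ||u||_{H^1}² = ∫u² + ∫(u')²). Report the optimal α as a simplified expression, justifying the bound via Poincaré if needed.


α = 1

Coercivity of a(·,·) on H^1_0(1, 5/2) means a(u, u) ≥ α ||u||_{H^1}² for every u ∈ H^1_0.
The interval has length L = 3/2, and Poincaré/coercivity depend only on L. Here a(u, u) = ∫(u')² + (14/3)·∫u².
Here c = 14/3 ≥ 1, so a(u,u) = ∫(u')² + c∫u² ≥ ∫(u')² + ∫u² = ||u||_{H^1}², i.e. α = 1 works. No larger α is possible: a(u,u) ≥ α||u||_{H^1}² means (1−α)∫(u')² ≥ (α−c)∫u², and for the modes u_n = sin(nπ(x−x₀)/L) (x₀ the left endpoint) one has ∫u_n²/∫(u_n')² = (L/(nπ))² → 0, so a(u_n,u_n)/||u_n||_{H^1}² → 1. Hence the optimal constant is α = 1.
Therefore α = 1.


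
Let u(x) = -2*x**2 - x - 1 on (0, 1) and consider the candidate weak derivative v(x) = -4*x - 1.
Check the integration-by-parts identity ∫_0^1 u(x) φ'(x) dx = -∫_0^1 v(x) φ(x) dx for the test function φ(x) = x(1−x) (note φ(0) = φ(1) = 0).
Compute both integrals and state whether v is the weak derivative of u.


LHS = 1/2, RHS = 1/2. Yes, v = u' weakly.

u(x) = -2*x**2 - x - 1, classical derivative u'(x) = -4*x - 1.
φ(x) = x(1−x), so φ'(x) = 1 - 2*x.
Note φ(0) = φ(1) = 0, so the boundary term u·φ vanishes.
LHS = ∫_0^1 u(x) φ'(x) dx = ∫_0^1 (4*x^3 + x - 1) dx. Term by term:
  ∫_0^1 4*x^3 dx = 1;  ∫_0^1 x dx = 1/2;  ∫_0^1 -1 dx = -1.
Sum: 1 + 1/2 − 1 = 1/2.
So LHS = 1/2.
∫_0^1 v(x) φ(x) dx = ∫_0^1 (4*x^3 - 3*x^2 - x) dx. Term by term:
  ∫_0^1 4*x^3 dx = 1;  ∫_0^1 -3*x^2 dx = -1;  ∫_0^1 -x dx = -1/2.
Sum: 1 − 1 − 1/2 = -1/2.
So RHS = -∫_0^1 v(x) φ(x) dx = 1/2.
LHS = RHS, so the identity holds for this test φ.
Moreover u is smooth here and v(x) = u'(x) = -4*x - 1 pointwise, so the identity holds for every test function. Hence v is the weak derivative of u.


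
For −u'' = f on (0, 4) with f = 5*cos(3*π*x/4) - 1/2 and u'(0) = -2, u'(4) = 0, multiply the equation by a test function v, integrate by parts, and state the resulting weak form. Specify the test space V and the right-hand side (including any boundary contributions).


V = H^1(0, 4) (v unrestricted at boundary; u is determined up to an additive constant); weak form: ∫_0^4 u'v' dx = ∫_0^4 (5*cos(3*π*x/4) - 1/2) v dx + 2·v(0) for all v ∈ V.

Multiply both sides by a test function v and integrate from 0 to 4:
  ∫_0^4 −u''(x) v(x) dx = ∫_0^4 f(x) v(x) dx.
Integrate the LHS by parts once:
  ∫_0^4 −u'' v dx = −[u'(x) v(x)]_0^4 + ∫_0^4 u'(x) v'(x) dx.
Thus ∫_0^4 u'(x) v'(x) dx = ∫_0^4 f(x) v(x) dx + [u'(x) v(x)]_0^4.
Choose V so that boundary terms are either known or forced to vanish.
u has inhomogeneous Neumann u'(0) = -2, u'(4) = 0. [u' v]_0^4 = (0)·v(4) − (-2)·v(0) = 2·v(0). Take V = H^1(0, 4); boundary term becomes part of RHS.
Weak formulation: find u (satisfying any essential BC) such that ∫_0^4 u'(x) v'(x) dx = ∫_0^4 f v dx + 2·v(0) for all v ∈ V (Neumann data are natural BCs: they enter the RHS as boundary terms).
Substituting f(x) = 5*cos(3*π*x/4) - 1/2, the right-hand side is ∫_0^4 (5*cos(3*π*x/4) - 1/2) v dx + 2·v(0).
Compatibility check (pure Neumann): taking v ≡ 1 ∈ V gives 0 = ∫_0^4 f dx + (0) − (-2), i.e. ∫_0^4 f dx must equal u'(0) − u'(4) = -2. Indeed ∫_0^4 (5*cos(3*π*x/4) - 1/2) dx = -2, so the data are compatible. The solution is then unique only up to an additive constant (fix it e.g. by requiring ∫_0^4 u dx = 0).


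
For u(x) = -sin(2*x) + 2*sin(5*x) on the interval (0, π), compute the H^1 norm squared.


||u||_{H^1(0,π)}^2 = 109*π/2

u'(x) = -2*cos(2*x) + 10*cos(5*x).
Expand u² and (u')² and integrate term by term on (0, π), using: for integers n ≥ 1, ∫_0^π sin²(nx) dx = ∫_0^π cos²(nx) dx = π/2; for n ≠ n', ∫_0^π sin(nx)sin(n'x) dx = ∫_0^π cos(nx)cos(n'x) dx = 0; and by product-to-sum, ∫_0^π sin(nx)cos(n'x) dx = ½∫_0^π [sin((n+n')x) + sin((n−n')x)] dx, which is 0 when n+n' is even and 2n/(n²−n'²) when n+n' is odd (it need not vanish on (0, π)).
  u² squared terms: (-1)²·∫sin(2x)² dx = 1·π/2 = π/2;  (2)²·∫sin(5x)² dx = 4·π/2 = 2*π.
  u² cross terms: 2·(-1)·(2)·∫sin(2x)·sin(5x) dx = -4·(0) = 0.
  So ∫_0^π u² dx = π/2 + 2*π + 0 = 5*π/2.
  (u')² squared terms: (-2)²·∫cos(2x)² dx = 4·π/2 = 2*π;  (10)²·∫cos(5x)² dx = 100·π/2 = 50*π.
  (u')² cross terms: 2·(-2)·(10)·∫cos(2x)·cos(5x) dx = -40·(0) = 0.
  So ∫_0^π (u')² dx = 2*π + 50*π + 0 = 52*π.
||u||_{H^1}^2 = (5*π/2) + (52*π) = 109*π/2.


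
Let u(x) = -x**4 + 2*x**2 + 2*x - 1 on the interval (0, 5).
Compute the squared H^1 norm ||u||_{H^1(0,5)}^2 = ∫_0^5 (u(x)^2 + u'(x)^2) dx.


||u||_{H^1}^2 = 20403650/63

The H^1 norm (squared) on an interval (0, L) is
  ||u||_{H^1}^2 = ∫_0^L u(x)^2 dx + ∫_0^L u'(x)^2 dx.
Compute u'(x) = -4*x**3 + 4*x + 2.
Then u(x)^2 = x**8 - 4*x**6 - 4*x**5 + 6*x**4 + 8*x**3 - 4*x + 1 and u'(x)^2 = 16*x**6 - 32*x**4 - 16*x**3 + 16*x**2 + 16*x + 4.
Integrate each monomial from 0 to 5 using ∫_0^5 c·x^n dx = c·5^(n+1)/(n+1):
  ∫_0^5 u(x)^2 dx = ∫_0^5 (x^8 - 4*x^6 - 4*x^5 + 6*x^4 + 8*x^3 - 4*x + 1) dx. Term by term:
    ∫_0^5 x^8 dx = 1953125/9;  ∫_0^5 -4*x^6 dx = -312500/7;  ∫_0^5 -4*x^5 dx = -31250/3;
    ∫_0^5 6*x^4 dx = 3750;  ∫_0^5 8*x^3 dx = 1250;  ∫_0^5 -4*x dx = -50;
    ∫_0^5 1 dx = 5.
  Sum: 1953125/9 − 312500/7 − 31250/3 + 3750 + 1250 − 50 + 5 = 10515290/63.
  ∫_0^5 u'(x)^2 dx = ∫_0^5 (16*x^6 - 32*x^4 - 16*x^3 + 16*x^2 + 16*x + 4) dx. Term by term:
    ∫_0^5 16*x^6 dx = 1250000/7;  ∫_0^5 -32*x^4 dx = -20000;  ∫_0^5 -16*x^3 dx = -2500;
    ∫_0^5 16*x^2 dx = 2000/3;  ∫_0^5 16*x dx = 200;  ∫_0^5 4 dx = 20.
  Sum: 1250000/7 − 20000 − 2500 + 2000/3 + 200 + 20 = 3296120/21.
Adding: ||u||_{H^1}^2 = 10515290/63 + 3296120/21 = 20403650/63.


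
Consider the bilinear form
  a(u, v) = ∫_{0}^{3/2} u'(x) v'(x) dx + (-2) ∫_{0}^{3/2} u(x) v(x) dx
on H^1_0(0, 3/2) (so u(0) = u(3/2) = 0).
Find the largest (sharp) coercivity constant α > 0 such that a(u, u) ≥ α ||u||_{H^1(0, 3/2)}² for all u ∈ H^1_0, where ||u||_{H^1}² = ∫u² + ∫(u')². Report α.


α = 2*(-9 + 2*π^2)/(9 + 4*π^2)

Coercivity of a(·,·) on H^1_0(0, 3/2) means a(u, u) ≥ α ||u||_{H^1}² for every u ∈ H^1_0.
The interval has length L = 3/2, and Poincaré/coercivity depend only on L. Here a(u, u) = ∫(u')² + (-2)·∫u².
Here c = -2 < 0 with |c| < (π/L)² = 4*π^2/9, so coercivity still holds. The condition a(u,u) ≥ α||u||_{H^1}² reads (1−α)∫(u')² ≥ (α−c)∫u². Any admissible α is ≤ 1 (rapidly oscillating u have ∫u²/∫(u')² → 0), and α = 1 would force 0 ≥ (1−c)∫u², impossible since c < 1; so 1−α > 0. By the sharp Poincaré inequality on H^1_0 of an interval of length L, ∫(u')² ≥ (π/L)²∫u² with equality for the first sine mode sin(π(x−x₀)/L) (x₀ the left endpoint), so the inequality holds for all u iff (1−α)(π/L)² ≥ α − c, i.e. α ≤ ((π/L)² + c)/((π/L)² + 1) = (1 + c(L/π)²)/(1 + (L/π)²). (Direct route, valid since c ≤ 0: Poincaré gives c∫u² ≥ c(L/π)²∫(u')², so a(u,u) ≥ (1 + c(L/π)²)∫(u')², while ||u||_{H^1}² ≤ (1 + (L/π)²)∫(u')²; dividing yields the same α.) With (π/L)² = 4*π^2/9 and c = -2, the largest admissible constant is α = ((π/L)² + c)/((π/L)² + 1).
Simplifying, α = 2*(-9 + 2*π^2)/(9 + 4*π^2).


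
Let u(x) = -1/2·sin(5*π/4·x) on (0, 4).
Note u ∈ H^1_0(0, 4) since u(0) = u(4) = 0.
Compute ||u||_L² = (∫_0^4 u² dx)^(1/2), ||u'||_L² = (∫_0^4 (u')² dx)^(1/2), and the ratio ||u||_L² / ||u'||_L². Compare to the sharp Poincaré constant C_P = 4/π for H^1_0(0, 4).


||u||_L² / ||u'||_L² = 4/(5*π) < C_P = 4/π.

u(x) = -1/2·sin(5*π/4·x), so u'(x) = -5*π*cos(5*π*x/4)/8.
Writing u(x) = A·sin(kπx/L) with A = -1/2 and k = 5, use ∫_0^L sin²(kπx/L) dx = L/2 and ∫_0^L cos²(kπx/L) dx = L/2.
u² = 1/4·sin²(5*π/4·x) and (u')² = 25*π^2/64·cos²(5*π/4·x), and each of sin², cos² integrates to L/2 = 2 over (0, 4).
∫_0^4 u² dx = 1/2, so ||u||_L² = sqrt(2)/2.
∫_0^4 (u')² dx = 25*π^2/32, so ||u'||_L² = 5*sqrt(2)*π/8.
Ratio ||u||_L² / ||u'||_L² = 4/(5*π).
Sharp Poincaré constant on H^1_0(0, 4) is C_P = L/π = 4/π, achieved by sin(π/4·x).
This is the k = 5 harmonic; the ratio L/(kπ) is strictly less than C_P = L/π, consistent with the sharp inequality ||u||_L² ≤ C_P ||u'||_L².


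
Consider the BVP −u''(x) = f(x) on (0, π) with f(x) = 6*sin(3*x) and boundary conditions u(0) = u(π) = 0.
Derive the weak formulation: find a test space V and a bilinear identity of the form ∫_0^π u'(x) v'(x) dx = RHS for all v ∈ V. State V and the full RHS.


V = H^1_0(0, π) (so v(0) = v(π) = 0); weak form: ∫_0^π u'v' dx = ∫_0^π (6*sin(3*x)) v dx for all v ∈ V.

Multiply both sides by a test function v and integrate from 0 to π:
  ∫_0^π −u''(x) v(x) dx = ∫_0^π f(x) v(x) dx.
Integrate the LHS by parts once:
  ∫_0^π −u'' v dx = −[u'(x) v(x)]_0^π + ∫_0^π u'(x) v'(x) dx.
Thus ∫_0^π u'(x) v'(x) dx = ∫_0^π f(x) v(x) dx + [u'(x) v(x)]_0^π.
Choose V so that boundary terms are either known or forced to vanish.
u is Dirichlet: u(0) = u(π) = 0. Let V = H^1_0(0, π); then v(0) = v(π) = 0, and [u' v]_0^π = 0.
Weak formulation: find u (satisfying any essential BC) such that ∫_0^π u'(x) v'(x) dx = ∫_0^π f v dx for all v ∈ V.
Substituting f(x) = 6*sin(3*x), the right-hand side is ∫_0^π (6*sin(3*x)) v dx.
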